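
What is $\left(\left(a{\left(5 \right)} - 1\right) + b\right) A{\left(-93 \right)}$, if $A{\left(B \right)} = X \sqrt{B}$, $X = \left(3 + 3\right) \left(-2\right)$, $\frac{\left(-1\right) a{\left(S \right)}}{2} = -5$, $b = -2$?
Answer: $- 84 i \sqrt{93} \approx - 810.07 i$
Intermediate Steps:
$a{\left(S \right)} = 10$ ($a{\left(S \right)} = \left(-2\right) \left(-5\right) = 10$)
$X = -12$ ($X = 6 \left(-2\right) = -12$)
$A{\left(B \right)} = - 12 \sqrt{B}$
$\left(\left(a{\left(5 \right)} - 1\right) + b\right) A{\left(-93 \right)} = \left(\left(10 - 1\right) - 2\right) \left(- 12 \sqrt{-93}\right) = \left(9 - 2\right) \left(- 12 i \sqrt{93}\right) = 7 \left(- 12 i \sqrt{93}\right) = - 84 i \sqrt{93}$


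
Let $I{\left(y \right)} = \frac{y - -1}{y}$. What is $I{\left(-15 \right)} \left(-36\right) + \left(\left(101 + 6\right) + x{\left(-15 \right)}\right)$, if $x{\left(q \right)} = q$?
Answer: $\frac{292}{5} \approx 58.4$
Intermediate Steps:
$I{\left(y \right)} = \frac{1 + y}{y}$ ($I{\left(y \right)} = \frac{y + 1}{y} = \frac{1 + y}{y}$)
$I{\left(-15 \right)} \left(-36\right) + \left(\left(101 + 6\right) + x{\left(-15 \right)}\right) = \frac{1 - 15}{-15} \left(-36\right) + \left(\left(101 + 6\right) - 15\right) = \left(- \frac{1}{15}\right) \left(-14\right) \left(-36\right) + \left(107 - 15\right) = \frac{14}{15} \left(-36\right) + 92 = - \frac{168}{5} + 92 = \frac{292}{5}$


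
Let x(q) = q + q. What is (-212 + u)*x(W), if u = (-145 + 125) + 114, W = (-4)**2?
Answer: -3776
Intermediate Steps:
W = 16
x(q) = 2*q
u = 94 (u = -20 + 114 = 94)
(-212 + u)*x(W) = (-212 + 94)*(2*16) = -118*32 = -3776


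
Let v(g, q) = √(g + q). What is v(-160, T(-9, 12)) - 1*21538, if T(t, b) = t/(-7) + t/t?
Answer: -21538 + 4*I*√483/7 ≈ -21538.0 + 12.558*I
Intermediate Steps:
T(t, b) = 1 - t/7 (T(t, b) = t*(-⅐) + 1 = -t/7 + 1 = 1 - t/7)
v(-160, T(-9, 12)) - 1*21538 = √(-160 + (1 - ⅐*(-9))) - 1*21538 = √(-160 + (1 + 9/7)) - 21538 = √(-160 + 16/7) - 21538 = √(-1104/7) - 21538 = 4*I*√483/7 - 21538 = -21538 + 4*I*√483/7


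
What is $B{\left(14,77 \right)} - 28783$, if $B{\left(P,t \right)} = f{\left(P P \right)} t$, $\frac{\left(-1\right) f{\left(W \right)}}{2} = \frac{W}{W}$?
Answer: $-28937$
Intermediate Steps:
$f{\left(W \right)} = -2$ ($f{\left(W \right)} = - 2 \frac{W}{W} = \left(-2\right) 1 = -2$)
$B{\left(P,t \right)} = - 2 t$
$B{\left(14,77 \right)} - 28783 = \left(-2\right) 77 - 28783 = -154 - 28783 = -28937$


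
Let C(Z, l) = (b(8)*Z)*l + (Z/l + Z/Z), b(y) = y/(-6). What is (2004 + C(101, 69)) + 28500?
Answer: 1463798/69 ≈ 21214.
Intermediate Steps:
b(y) = -y/6 (b(y) = y*(-1/6) = -y/6)
C(Z, l) = 1 + Z/l - 4*Z*l/3 (C(Z, l) = ((-1/6*8)*Z)*l + (Z/l + Z/Z) = (-4*Z/3)*l + (Z/l + 1) = -4*Z*l/3 + (1 + Z/l) = 1 + Z/l - 4*Z*l/3)
(2004 + C(101, 69)) + 28500 = (2004 + (1 + 101/69 - 4/3*101*69)) + 28500 = (2004 + (1 + 101*(1/69) - 9292)) + 28500 = (2004 + (1 + 101/69 - 9292)) + 28500 = (2004 - 640978/69) + 28500 = -502702/69 + 28500 = 1463798/69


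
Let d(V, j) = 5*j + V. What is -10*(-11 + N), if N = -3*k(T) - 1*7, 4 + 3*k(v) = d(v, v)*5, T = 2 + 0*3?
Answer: 740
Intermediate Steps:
T = 2 (T = 2 + 0 = 2)
d(V, j) = V + 5*j
k(v) = -4/3 + 10*v (k(v) = -4/3 + ((v + 5*v)*5)/3 = -4/3 + ((6*v)*5)/3 = -4/3 + (30*v)/3 = -4/3 + 10*v)
N = -63 (N = -3*(-4/3 + 10*2) - 1*7 = -3*(-4/3 + 20) - 7 = -3*56/3 - 7 = -56 - 7 = -63)
-10*(-11 + N) = -10*(-11 - 63) = -10*(-74) = 740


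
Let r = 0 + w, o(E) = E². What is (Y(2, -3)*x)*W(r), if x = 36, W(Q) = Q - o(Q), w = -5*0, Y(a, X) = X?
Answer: 0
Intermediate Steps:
w = 0
r = 0 (r = 0 + 0 = 0)
W(Q) = Q - Q²
(Y(2, -3)*x)*W(r) = (-3*36)*(0*(1 - 1*0)) = -0*(1 + 0) = -0 = -108*0 = 0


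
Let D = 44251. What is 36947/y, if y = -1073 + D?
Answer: 36947/43178 ≈ 0.85569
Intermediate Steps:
y = 43178 (y = -1073 + 44251 = 43178)
36947/y = 36947/43178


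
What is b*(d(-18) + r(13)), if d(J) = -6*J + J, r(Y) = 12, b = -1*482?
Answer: -49164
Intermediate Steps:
b = -482
d(J) = -5*J
b*(d(-18) + r(13)) = -482*(-5*(-18) + 12) = -482*(90 + 12) = -482*102 = -49164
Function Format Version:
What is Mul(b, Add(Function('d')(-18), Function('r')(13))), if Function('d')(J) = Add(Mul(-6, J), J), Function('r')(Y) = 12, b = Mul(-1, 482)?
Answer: -49164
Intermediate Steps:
b = -482
Function('d')(J) = Mul(-5, J)
Mul(b, Add(Function('d')(-18), Function('r')(13))) = Mul(-482, Add(Mul(-5, -18), 12)) = Mul(-482, Add(90, 12)) = Mul(-482, 102) = -49164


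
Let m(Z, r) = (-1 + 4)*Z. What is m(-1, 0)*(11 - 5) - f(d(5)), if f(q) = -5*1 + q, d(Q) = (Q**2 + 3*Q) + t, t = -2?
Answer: -51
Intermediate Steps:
m(Z, r) = 3*Z
d(Q) = -2 + Q**2 + 3*Q (d(Q) = (Q**2 + 3*Q) - 2 = -2 + Q**2 + 3*Q)
f(q) = -5 + q
m(-1, 0)*(11 - 5) - f(d(5)) = (3*(-1))*(11 - 5) - (-5 + (-2 + 5**2 + 3*5)) = -3*6 - (-5 + (-2 + 25 + 15)) = -18 - (-5 + 38) = -18 - 1*33 = -18 - 33 = -51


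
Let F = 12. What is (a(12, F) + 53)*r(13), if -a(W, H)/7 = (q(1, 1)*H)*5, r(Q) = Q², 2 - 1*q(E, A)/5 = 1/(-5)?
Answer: -771823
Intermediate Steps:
q(E, A) = 11 (q(E, A) = 10 - 5/(-5) = 10 - 5*(-⅕) = 10 + 1 = 11)
a(W, H) = -385*H (a(W, H) = -7*11*H*5 = -385*H)
(a(12, F) + 53)*r(13) = (-385*12 + 53)*13² = (-4620 + 53)*169 = -4567*169 = -771823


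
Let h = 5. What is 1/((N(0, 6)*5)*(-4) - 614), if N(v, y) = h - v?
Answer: -1/714 ≈ -0.0014006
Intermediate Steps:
N(v, y) = 5 - v
1/((N(0, 6)*5)*(-4) - 614) = 1/(((5 - 1*0)*5)*(-4) - 614) = 1/(((5 + 0)*5)*(-4) - 614) = 1/((5*5)*(-4) - 614) = 1/(25*(-4) - 614) = 1/(-100 - 614) = 1/(-714) = -1/714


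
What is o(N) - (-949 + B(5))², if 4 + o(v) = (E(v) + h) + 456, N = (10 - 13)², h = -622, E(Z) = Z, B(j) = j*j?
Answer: -853937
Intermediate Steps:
B(j) = j²
N = 9 (N = (-3)² = 9)
o(v) = -170 + v (o(v) = -4 + ((v - 622) + 456) = -4 + ((-622 + v) + 456) = -4 + (-166 + v) = -170 + v)
o(N) - (-949 + B(5))² = (-170 + 9) - (-949 + 5²)² = -161 - (-949 + 25)² = -161 - 1*(-924)² = -161 - 1*853776 = -161 - 853776 = -853937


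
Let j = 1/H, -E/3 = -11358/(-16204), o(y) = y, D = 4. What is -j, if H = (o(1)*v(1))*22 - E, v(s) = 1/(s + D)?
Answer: -40510/263429 ≈ -0.15378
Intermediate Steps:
v(s) = 1/(4 + s) (v(s) = 1/(s + 4) = 1/(4 + s))
E = -17037/8102 (E = -(-34074)/(-16204) = -(-34074)*(-1)/16204 = -3*5679/8102 = -17037/8102 ≈ -2.1028)
H = 263429/40510 (H = (1/(4 + 1))*22 - 1*(-17037/8102) = (1/5)*22 + 17037/8102 = 22/5 + 17037/8102 = 263429/40510 ≈ 6.5028)
j = 40510/263429 (j = 1/(263429/40510) = 40510/263429 ≈ 0.15378)
-j = -1*40510/263429 = -40510/263429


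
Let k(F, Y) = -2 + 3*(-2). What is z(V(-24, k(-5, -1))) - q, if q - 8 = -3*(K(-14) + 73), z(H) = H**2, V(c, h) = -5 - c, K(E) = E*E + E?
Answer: 1118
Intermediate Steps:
K(E) = E + E**2 (K(E) = E**2 + E = E + E**2)
k(F, Y) = -8 (k(F, Y) = -2 - 6 = -8)
q = -757 (q = 8 - 3*(-14*(1 - 14) + 73) = 8 - 3*(-14*(-13) + 73) = 8 - 3*(182 + 73) = 8 - 3*255 = 8 - 765 = -757)
z(V(-24, k(-5, -1))) - q = (-5 - 1*(-24))**2 - 1*(-757) = (-5 + 24)**2 + 757 = 19**2 + 757 = 361 + 757 = 1118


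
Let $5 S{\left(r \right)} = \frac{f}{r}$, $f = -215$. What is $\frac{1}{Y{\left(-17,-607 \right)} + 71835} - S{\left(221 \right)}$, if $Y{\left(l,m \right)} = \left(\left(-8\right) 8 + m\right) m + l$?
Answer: $\frac{1584782}{8144955} \approx 0.19457$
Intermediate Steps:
$Y{\left(l,m \right)} = l + m \left(-64 + m\right)$ ($Y{\left(l,m \right)} = \left(-64 + m\right) m + l = m \left(-64 + m\right) + l = l + m \left(-64 + m\right)$)
$S{\left(r \right)} = - \frac{43}{r}$ ($S{\left(r \right)} = \frac{\left(-215\right) \frac{1}{r}}{5} = - \frac{43}{r}$)
$\frac{1}{Y{\left(-17,-607 \right)} + 71835} - S{\left(221 \right)} = \frac{1}{\left(-17 + \left(-607\right)^{2} - -38848\right) + 71835} - - \frac{43}{221} = \frac{1}{\left(-17 + 368449 + 38848\right) + 71835} - \left(-43\right) \frac{1}{221} = \frac{1}{407280 + 71835} - - \frac{43}{221} = \frac{1}{479115} + \frac{43}{221} = \frac{1584782}{8144955}$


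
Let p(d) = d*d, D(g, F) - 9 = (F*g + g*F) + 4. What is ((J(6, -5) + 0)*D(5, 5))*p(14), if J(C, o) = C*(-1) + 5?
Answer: -12348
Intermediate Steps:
J(C, o) = 5 - C (J(C, o) = -C + 5 = 5 - C)
D(g, F) = 13 + 2*F*g (D(g, F) = 9 + ((F*g + g*F) + 4) = 9 + ((F*g + F*g) + 4) = 9 + (2*F*g + 4) = 9 + (4 + 2*F*g) = 13 + 2*F*g)
p(d) = d²
((J(6, -5) + 0)*D(5, 5))*p(14) = (((5 - 1*6) + 0)*(13 + 2*5*5))*14² = (((5 - 6) + 0)*(13 + 50))*196 = ((-1 + 0)*63)*196 = -1*63*196 = -63*196 = -12348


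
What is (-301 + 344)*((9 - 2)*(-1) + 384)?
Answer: 16211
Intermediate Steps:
(-301 + 344)*((9 - 2)*(-1) + 384) = 43*(7*(-1) + 384) = 43*(-7 + 384) = 43*377 = 16211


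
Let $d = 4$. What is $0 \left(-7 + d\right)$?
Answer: $0$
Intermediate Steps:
$0 \left(-7 + d\right) = 0 \left(-7 + 4\right) = 0 \left(-3\right) = 0$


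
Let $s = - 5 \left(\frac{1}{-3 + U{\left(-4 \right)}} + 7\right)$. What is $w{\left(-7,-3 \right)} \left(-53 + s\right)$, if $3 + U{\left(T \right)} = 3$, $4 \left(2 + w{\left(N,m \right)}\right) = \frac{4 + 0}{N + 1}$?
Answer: $\frac{3367}{18} \approx 187.06$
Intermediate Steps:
$w{\left(N,m \right)} = -2 + \frac{1}{1 + N}$ ($w{\left(N,m \right)} = -2 + \frac{\left(4 + 0\right) \frac{1}{N + 1}}{4} = -2 + \frac{4 \frac{1}{1 + N}}{4} = -2 + \frac{1}{1 + N}$)
$U{\left(T \right)} = 0$ ($U{\left(T \right)} = -3 + 3 = 0$)
$s = - \frac{100}{3}$ ($s = - 5 \left(\frac{1}{-3 + 0} + 7\right) = - 5 \left(\frac{1}{-3} + 7\right) = - 5 \left(- \frac{1}{3} + 7\right) = \left(-5\right) \frac{20}{3} = - \frac{100}{3} \approx -33.333$)
$w{\left(-7,-3 \right)} \left(-53 + s\right) = \frac{-1 - -14}{1 - 7} \left(-53 - \frac{100}{3}\right) = \frac{-1 + 14}{-6} \left(- \frac{259}{3}\right) = \left(- \frac{1}{6}\right) 13 \left(- \frac{259}{3}\right) = \left(- \frac{13}{6}\right) \left(- \frac{259}{3}\right) = \frac{3367}{18}$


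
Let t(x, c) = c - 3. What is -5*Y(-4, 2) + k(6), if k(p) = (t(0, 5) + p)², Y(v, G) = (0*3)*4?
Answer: 64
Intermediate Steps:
Y(v, G) = 0 (Y(v, G) = 0*4 = 0)
t(x, c) = -3 + c
k(p) = (2 + p)² (k(p) = ((-3 + 5) + p)² = (2 + p)²)
-5*Y(-4, 2) + k(6) = -5*0 + (2 + 6)² = 0 + 8² = 0 + 64 = 64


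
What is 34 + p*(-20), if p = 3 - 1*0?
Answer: -26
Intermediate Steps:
p = 3 (p = 3 + 0 = 3)
34 + p*(-20) = 34 + 3*(-20) = 34 - 60 = -26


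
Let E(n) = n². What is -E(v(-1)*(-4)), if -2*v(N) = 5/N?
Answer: -100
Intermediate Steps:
v(N) = -5/(2*N)
-E(v(-1)*(-4)) = -(-5/2/(-1)*(-4))² = -(-5/2*(-1)*(-4))² = -((5/2)*(-4))² = -1*(-10)² = -1*100 = -100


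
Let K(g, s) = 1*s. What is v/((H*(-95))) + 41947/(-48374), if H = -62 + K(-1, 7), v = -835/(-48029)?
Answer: -110806560283/127784516530 ≈ -0.86714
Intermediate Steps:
K(g, s) = s
v = 835/48029 (v = -835*(-1/48029) = 835/48029 ≈ 0.017385)
H = -55 (H = -62 + 7 = -55)
v/((H*(-95))) + 41947/(-48374) = 835/(48029*((-55*(-95)))) + 41947/(-48374) = (835/48029)/5225 + 41947*(-1/48374) = (835/48029)*(1/5225) - 41947/48374 = 167/50190305 - 41947/48374 = -110806560283/127784516530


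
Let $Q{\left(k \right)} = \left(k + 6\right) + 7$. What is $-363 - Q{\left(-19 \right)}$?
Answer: $-357$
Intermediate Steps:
$Q{\left(k \right)} = 13 + k$ ($Q{\left(k \right)} = \left(6 + k\right) + 7 = 13 + k$)
$-363 - Q{\left(-19 \right)} = -363 - \left(13 - 19\right) = -363 - -6 = -363 + 6 = -357$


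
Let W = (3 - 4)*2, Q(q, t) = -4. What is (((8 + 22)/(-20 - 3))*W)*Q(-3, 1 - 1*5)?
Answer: -240/23 ≈ -10.435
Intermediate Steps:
W = -2 (W = -1*2 = -2)
(((8 + 22)/(-20 - 3))*W)*Q(-3, 1 - 1*5) = (((8 + 22)/(-20 - 3))*(-2))*(-4) = ((30/(-23))*(-2))*(-4) = ((30*(-1/23))*(-2))*(-4) = -30/23*(-2)*(-4) = (60/23)*(-4) = -240/23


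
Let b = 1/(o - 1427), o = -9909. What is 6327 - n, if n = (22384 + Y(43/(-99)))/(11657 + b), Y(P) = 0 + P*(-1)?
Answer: 82746156500299/13082231349 ≈ 6325.1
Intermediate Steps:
b = -1/11336 (b = 1/(-9909 - 1427) = 1/(-11336) = -1/11336 ≈ -8.8215e-5)
Y(P) = -P (Y(P) = 0 - P = -P)
n = 25121244824/13082231349 (n = (22384 - 43/(-99))/(11657 - 1/11336) = (22384 - 43*(-1)/99)/(132143751/11336) = (22384 - 1*(-43/99))*(11336/132143751) = (22384 + 43/99)*(11336/132143751) = (2216059/99)*(11336/132143751) = 25121244824/13082231349 ≈ 1.9203)
6327 - n = 6327 - 1*25121244824/13082231349 = 6327 - 25121244824/13082231349 = 82746156500299/13082231349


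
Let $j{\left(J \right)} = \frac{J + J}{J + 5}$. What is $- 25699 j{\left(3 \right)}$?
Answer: $- \frac{77097}{4} \approx -19274.0$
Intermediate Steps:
$j{\left(J \right)} = \frac{2 J}{5 + J}$
$- 25699 j{\left(3 \right)} = - 25699 \cdot 2 \cdot 3 \frac{1}{5 + 3} = - 25699 \cdot 2 \cdot 3 \cdot \frac{1}{8} = \left(-25699\right) \frac{3}{4} = - \frac{77097}{4}$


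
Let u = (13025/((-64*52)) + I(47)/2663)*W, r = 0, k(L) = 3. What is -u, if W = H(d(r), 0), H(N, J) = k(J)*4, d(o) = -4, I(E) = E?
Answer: 103587477/2215616 ≈ 46.753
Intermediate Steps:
H(N, J) = 12 (H(N, J) = 3*4 = 12)
W = 12
u = -103587477/2215616 (u = (13025/((-64*52)) + 47/2663)*12 = (13025/(-3328) + 47*(1/2663))*12 = (13025*(-1/3328) + 47/2663)*12 = (-13025/3328 + 47/2663)*12 = -34529159/8862464*12 = -103587477/2215616 ≈ -46.753)
-u = -1*(-103587477/2215616) = 103587477/2215616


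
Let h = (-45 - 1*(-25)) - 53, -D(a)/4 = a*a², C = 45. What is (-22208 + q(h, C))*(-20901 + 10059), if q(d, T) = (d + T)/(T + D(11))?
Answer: 1271072755368/5279 ≈ 2.4078e+8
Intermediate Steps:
D(a) = -4*a³ (D(a) = -4*a*a² = -4*a³)
h = -73 (h = (-45 + 25) - 53 = -20 - 53 = -73)
q(d, T) = (T + d)/(-5324 + T) (q(d, T) = (d + T)/(T - 4*11³) = (T + d)/(T - 4*1331) = (T + d)/(T - 5324) = (T + d)/(-5324 + T))
(-22208 + q(h, C))*(-20901 + 10059) = (-22208 + (45 - 73)/(-5324 + 45))*(-20901 + 10059) = (-22208 - 28/(-5279))*(-10842) = (-22208 - 1/5279*(-28))*(-10842) = (-22208 + 28/5279)*(-10842) = -117236004/5279*(-10842) = 1271072755368/5279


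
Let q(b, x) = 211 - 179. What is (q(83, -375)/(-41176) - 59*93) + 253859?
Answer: 1278370680/5147 ≈ 2.4837e+5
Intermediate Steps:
q(b, x) = 32
(q(83, -375)/(-41176) - 59*93) + 253859 = (32/(-41176) - 59*93) + 253859 = (32*(-1/41176) - 1*5487) + 253859 = (-4/5147 - 5487) + 253859 = -28241593/5147 + 253859 = 1278370680/5147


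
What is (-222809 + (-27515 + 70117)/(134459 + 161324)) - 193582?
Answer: -7244784503/17399 ≈ -4.1639e+5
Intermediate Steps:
(-222809 + (-27515 + 70117)/(134459 + 161324)) - 193582 = (-222809 + 42602/295783) - 193582 = (-222809 + 42602*(1/295783)) - 193582 = (-222809 + 2506/17399) - 193582 = -3876651285/17399 - 193582 = -7244784503/17399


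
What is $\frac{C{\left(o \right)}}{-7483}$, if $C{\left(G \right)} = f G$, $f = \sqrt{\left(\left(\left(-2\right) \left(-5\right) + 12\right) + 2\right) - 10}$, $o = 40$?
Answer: $- \frac{40 \sqrt{14}}{7483} \approx -0.020001$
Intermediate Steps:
$f = \sqrt{14}$ ($f = \sqrt{\left(\left(10 + 12\right) + 2\right) - 10} = \sqrt{\left(22 + 2\right) - 10} = \sqrt{24 - 10} = \sqrt{14} \approx 3.7417$)
$C{\left(G \right)} = G \sqrt{14}$ ($C{\left(G \right)} = \sqrt{14} G = G \sqrt{14}$)
$\frac{C{\left(o \right)}}{-7483} = \frac{40 \sqrt{14}}{-7483} = 40 \sqrt{14} \left(- \frac{1}{7483}\right) = - \frac{40 \sqrt{14}}{7483}$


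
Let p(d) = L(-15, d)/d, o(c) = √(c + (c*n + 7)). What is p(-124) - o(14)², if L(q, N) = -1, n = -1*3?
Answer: 2605/124 ≈ 21.008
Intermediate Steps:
n = -3
o(c) = √(7 - 2*c) (o(c) = √(c + (c*(-3) + 7)) = √(c + (-3*c + 7)) = √(c + (7 - 3*c)) = √(7 - 2*c))
p(d) = -1/d
p(-124) - o(14)² = -1/(-124) - (√(7 - 2*14))² = -1*(-1/124) - (√(7 - 28))² = 1/124 - (√(-21))² = 1/124 - (I*√21)² = 1/124 - 1*(-21) = 1/124 + 21 = 2605/124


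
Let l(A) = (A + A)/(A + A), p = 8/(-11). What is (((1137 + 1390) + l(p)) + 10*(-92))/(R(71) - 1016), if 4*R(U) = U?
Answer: -2144/1331 ≈ -1.6108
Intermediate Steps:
p = -8/11 (p = 8*(-1/11) = -8/11 ≈ -0.72727)
l(A) = 1 (l(A) = (2*A)/((2*A)) = (2*A)*(1/(2*A)) = 1)
R(U) = U/4
(((1137 + 1390) + l(p)) + 10*(-92))/(R(71) - 1016) = (((1137 + 1390) + 1) + 10*(-92))/((¼)*71 - 1016) = ((2527 + 1) - 920)/(71/4 - 1016) = (2528 - 920)/(-3993/4) = 1608*(-4/3993) = -2144/1331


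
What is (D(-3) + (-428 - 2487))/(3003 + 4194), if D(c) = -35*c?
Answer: -2810/7197 ≈ -0.39044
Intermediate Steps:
(D(-3) + (-428 - 2487))/(3003 + 4194) = (-35*(-3) + (-428 - 2487))/(3003 + 4194) = (105 - 2915)/7197 = -2810*1/7197 = -2810/7197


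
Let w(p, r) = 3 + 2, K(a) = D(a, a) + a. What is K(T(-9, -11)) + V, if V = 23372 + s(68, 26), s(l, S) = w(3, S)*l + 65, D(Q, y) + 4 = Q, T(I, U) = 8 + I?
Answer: 23771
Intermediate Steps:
D(Q, y) = -4 + Q
K(a) = -4 + 2*a (K(a) = (-4 + a) + a = -4 + 2*a)
w(p, r) = 5
s(l, S) = 65 + 5*l (s(l, S) = 5*l + 65 = 65 + 5*l)
V = 23777 (V = 23372 + (65 + 5*68) = 23372 + (65 + 340) = 23372 + 405 = 23777)
K(T(-9, -11)) + V = (-4 + 2*(8 - 9)) + 23777 = (-4 + 2*(-1)) + 23777 = (-4 - 2) + 23777 = -6 + 23777 = 23771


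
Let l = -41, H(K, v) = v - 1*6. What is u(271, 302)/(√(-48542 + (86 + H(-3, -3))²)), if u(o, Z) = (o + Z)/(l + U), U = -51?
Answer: 573*I*√42613/3920396 ≈ 0.030171*I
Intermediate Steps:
H(K, v) = -6 + v (H(K, v) = v - 6 = -6 + v)
u(o, Z) = -Z/92 - o/92 (u(o, Z) = (o + Z)/(-41 - 51) = (Z + o)/(-92) = (Z + o)*(-1/92) = -Z/92 - o/92)
u(271, 302)/(√(-48542 + (86 + H(-3, -3))²)) = (-1/92*302 - 1/92*271)/(√(-48542 + (86 + (-6 - 3))²)) = (-151/46 - 271/92)/(√(-48542 + (86 - 9)²)) = -573/(92*√(-48542 + 77²)) = -573/(92*√(-48542 + 5929)) = -573*(-I*√42613/42613)/92 = -(-573)*I*√42613/3920396 = 573*I*√42613/3920396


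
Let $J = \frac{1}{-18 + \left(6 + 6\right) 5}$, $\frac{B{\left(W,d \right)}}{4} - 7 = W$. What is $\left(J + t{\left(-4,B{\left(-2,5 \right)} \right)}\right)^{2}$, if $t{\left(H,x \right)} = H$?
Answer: $\frac{27889}{1764} \approx 15.81$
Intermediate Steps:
$B{\left(W,d \right)} = 28 + 4 W$
$J = \frac{1}{42}$ ($J = \frac{1}{-18 + 12 \cdot 5} = \frac{1}{-18 + 60} = \frac{1}{42} \approx 0.02381$)
$\left(J + t{\left(-4,B{\left(-2,5 \right)} \right)}\right)^{2} = \left(\frac{1}{42} - 4\right)^{2} = \left(- \frac{167}{42}\right)^{2} = \frac{27889}{1764}$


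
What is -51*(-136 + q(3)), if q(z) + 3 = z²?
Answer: 6630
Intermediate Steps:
q(z) = -3 + z²
-51*(-136 + q(3)) = -51*(-136 + (-3 + 3²)) = -51*(-136 + (-3 + 9)) = -51*(-136 + 6) = -51*(-130) = 6630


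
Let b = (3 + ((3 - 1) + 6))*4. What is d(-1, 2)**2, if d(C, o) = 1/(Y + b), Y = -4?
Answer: 1/1600 ≈ 0.00062500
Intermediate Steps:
b = 44 (b = (3 + (2 + 6))*4 = (3 + 8)*4 = 11*4 = 44)
d(C, o) = 1/40 (d(C, o) = 1/(-4 + 44) = 1/40)
d(-1, 2)**2 = (1/40)**2 = 1/1600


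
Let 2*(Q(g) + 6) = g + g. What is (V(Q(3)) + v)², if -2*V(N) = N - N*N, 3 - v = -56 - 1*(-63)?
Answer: 4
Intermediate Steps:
v = -4 (v = 3 - (-56 - 1*(-63)) = 3 - (-56 + 63) = 3 - 1*7 = 3 - 7 = -4)
Q(g) = -6 + g (Q(g) = -6 + (g + g)/2 = -6 + (2*g)/2 = -6 + g)
V(N) = N²/2 - N/2 (V(N) = -(N - N*N)/2 = -(N - N²)/2 = N²/2 - N/2)
(V(Q(3)) + v)² = ((-6 + 3)*(-1 + (-6 + 3))/2 - 4)² = ((½)*(-3)*(-1 - 3) - 4)² = ((½)*(-3)*(-4) - 4)² = (6 - 4)² = 2² = 4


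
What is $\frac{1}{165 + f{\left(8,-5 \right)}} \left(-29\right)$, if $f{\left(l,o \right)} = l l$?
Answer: $- \frac{29}{229} \approx -0.12664$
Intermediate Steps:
$f{\left(l,o \right)} = l^{2}$
$\frac{1}{165 + f{\left(8,-5 \right)}} \left(-29\right) = \frac{1}{165 + 8^{2}} \left(-29\right) = \frac{1}{165 + 64} \left(-29\right) = \frac{1}{229} \left(-29\right) = - \frac{29}{229}$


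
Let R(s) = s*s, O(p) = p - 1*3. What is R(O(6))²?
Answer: 81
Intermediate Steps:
O(p) = -3 + p (O(p) = p - 3 = -3 + p)
R(s) = s²
R(O(6))² = ((-3 + 6)²)² = (3²)² = 9² = 81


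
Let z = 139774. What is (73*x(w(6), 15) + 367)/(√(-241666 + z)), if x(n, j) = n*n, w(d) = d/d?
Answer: -220*I*√25473/25473 ≈ -1.3784*I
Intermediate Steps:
w(d) = 1
x(n, j) = n²
(73*x(w(6), 15) + 367)/(√(-241666 + z)) = (73*1² + 367)/(√(-241666 + 139774)) = (73*1 + 367)/(√(-101892)) = (73 + 367)/((2*I*√25473)) = 440*(-I*√25473/50946) = -220*I*√25473/25473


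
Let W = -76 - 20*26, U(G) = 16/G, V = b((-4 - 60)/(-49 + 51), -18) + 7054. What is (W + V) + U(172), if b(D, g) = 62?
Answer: 280364/43 ≈ 6520.1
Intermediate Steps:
V = 7116 (V = 62 + 7054 = 7116)
W = -596 (W = -76 - 520 = -596)
(W + V) + U(172) = (-596 + 7116) + 16/172 = 6520 + 16*(1/172) = 6520 + 4/43 = 280364/43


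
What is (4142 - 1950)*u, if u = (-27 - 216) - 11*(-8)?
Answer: -339760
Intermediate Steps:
u = -155 (u = -243 + 88 = -155)
(4142 - 1950)*u = (4142 - 1950)*(-155) = 2192*(-155) = -339760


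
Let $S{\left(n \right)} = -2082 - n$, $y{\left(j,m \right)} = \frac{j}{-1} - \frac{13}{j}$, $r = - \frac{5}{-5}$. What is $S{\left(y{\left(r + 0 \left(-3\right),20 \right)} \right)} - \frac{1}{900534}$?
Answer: $- \frac{1862304313}{900534} \approx -2068.0$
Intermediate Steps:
$r = 1$ ($r = \left(-5\right) \left(- \frac{1}{5}\right) = 1$)
$y{\left(j,m \right)} = - j - \frac{13}{j}$ ($y{\left(j,m \right)} = j \left(-1\right) - \frac{13}{j} = - j - \frac{13}{j}$)
$S{\left(y{\left(r + 0 \left(-3\right),20 \right)} \right)} - \frac{1}{900534} = \left(-2082 - \left(- (1 + 0 \left(-3\right)) - \frac{13}{1 + 0 \left(-3\right)}\right)\right) - \frac{1}{900534} = \left(-2082 - \left(- (1 + 0) - \frac{13}{1 + 0}\right)\right) - \frac{1}{900534} = \left(-2082 - \left(\left(-1\right) 1 - \frac{13}{1}\right)\right) - \frac{1}{900534} = \left(-2082 - \left(-1 - 13\right)\right) - \frac{1}{900534} = \left(-2082 - -14\right) - \frac{1}{900534} = \left(-2082 + 14\right) - \frac{1}{900534} = -2068 - \frac{1}{900534} = - \frac{1862304313}{900534}$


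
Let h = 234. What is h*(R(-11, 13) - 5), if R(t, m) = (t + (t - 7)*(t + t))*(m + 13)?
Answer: 2341170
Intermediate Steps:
R(t, m) = (13 + m)*(t + 2*t*(-7 + t)) (R(t, m) = (t + (-7 + t)*(2*t))*(13 + m) = (t + 2*t*(-7 + t))*(13 + m) = (13 + m)*(t + 2*t*(-7 + t)))
h*(R(-11, 13) - 5) = 234*(-11*(-169 - 13*13 + 26*(-11) + 2*13*(-11)) - 5) = 234*(-11*(-169 - 169 - 286 - 286) - 5) = 234*(-11*(-910) - 5) = 234*(10010 - 5) = 234*10005 = 2341170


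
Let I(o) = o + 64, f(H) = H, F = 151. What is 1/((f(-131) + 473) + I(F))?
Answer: 1/557 ≈ 0.0017953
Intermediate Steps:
I(o) = 64 + o
1/((f(-131) + 473) + I(F)) = 1/((-131 + 473) + (64 + 151)) = 1/(342 + 215) = 1/557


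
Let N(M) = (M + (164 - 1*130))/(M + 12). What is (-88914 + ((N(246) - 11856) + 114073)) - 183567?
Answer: -21963916/129 ≈ -1.7026e+5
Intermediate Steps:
N(M) = (34 + M)/(12 + M) (N(M) = (M + (164 - 130))/(12 + M) = (M + 34)/(12 + M) = (34 + M)/(12 + M))
(-88914 + ((N(246) - 11856) + 114073)) - 183567 = (-88914 + (((34 + 246)/(12 + 246) - 11856) + 114073)) - 183567 = (-88914 + ((280/258 - 11856) + 114073)) - 183567 = (-88914 + (((1/258)*280 - 11856) + 114073)) - 183567 = (-88914 + ((140/129 - 11856) + 114073)) - 183567 = (-88914 + (-1529284/129 + 114073)) - 183567 = (-88914 + 13186133/129) - 183567 = 1716227/129 - 183567 = -21963916/129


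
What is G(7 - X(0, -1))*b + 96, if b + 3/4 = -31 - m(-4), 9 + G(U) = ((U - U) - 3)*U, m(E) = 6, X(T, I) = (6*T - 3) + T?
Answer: 6273/4 ≈ 1568.3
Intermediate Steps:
X(T, I) = -3 + 7*T (X(T, I) = (-3 + 6*T) + T = -3 + 7*T)
G(U) = -9 - 3*U (G(U) = -9 + ((U - U) - 3)*U = -9 + (0 - 3)*U = -9 - 3*U)
b = -151/4 (b = -3/4 + (-31 - 1*6) = -3/4 + (-31 - 6) = -3/4 - 37 = -151/4 ≈ -37.750)
G(7 - X(0, -1))*b + 96 = (-9 - 3*(7 - (-3 + 7*0)))*(-151/4) + 96 = (-9 - 3*(7 - (-3 + 0)))*(-151/4) + 96 = (-9 - 3*(7 - 1*(-3)))*(-151/4) + 96 = (-9 - 3*(7 + 3))*(-151/4) + 96 = (-9 - 3*10)*(-151/4) + 96 = (-9 - 30)*(-151/4) + 96 = -39*(-151/4) + 96 = 5889/4 + 96 = 6273/4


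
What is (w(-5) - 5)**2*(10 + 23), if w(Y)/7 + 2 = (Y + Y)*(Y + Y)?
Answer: 15304113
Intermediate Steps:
w(Y) = -14 + 28*Y**2 (w(Y) = -14 + 7*((Y + Y)*(Y + Y)) = -14 + 7*((2*Y)*(2*Y)) = -14 + 7*(4*Y**2) = -14 + 28*Y**2)
(w(-5) - 5)**2*(10 + 23) = ((-14 + 28*(-5)**2) - 5)**2*(10 + 23) = ((-14 + 28*25) - 5)**2*33 = ((-14 + 700) - 5)**2*33 = (686 - 5)**2*33 = 681**2*33 = 463761*33 = 15304113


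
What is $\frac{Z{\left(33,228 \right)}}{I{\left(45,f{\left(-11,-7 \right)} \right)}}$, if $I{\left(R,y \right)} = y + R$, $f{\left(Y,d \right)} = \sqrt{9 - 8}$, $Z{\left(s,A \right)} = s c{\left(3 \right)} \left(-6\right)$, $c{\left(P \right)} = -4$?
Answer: $\frac{396}{23} \approx 17.217$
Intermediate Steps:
$Z{\left(s,A \right)} = 24 s$ ($Z{\left(s,A \right)} = s \left(-4\right) \left(-6\right) = - 4 s \left(-6\right) = 24 s$)
$f{\left(Y,d \right)} = 1$ ($f{\left(Y,d \right)} = \sqrt{1} = 1$)
$I{\left(R,y \right)} = R + y$
$\frac{Z{\left(33,228 \right)}}{I{\left(45,f{\left(-11,-7 \right)} \right)}} = \frac{24 \cdot 33}{45 + 1} = \frac{792}{46} = 792 \cdot \frac{1}{46} = \frac{396}{23}$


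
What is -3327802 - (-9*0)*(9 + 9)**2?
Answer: -3327802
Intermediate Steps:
-3327802 - (-9*0)*(9 + 9)**2 = -3327802 - 0*18**2 = -3327802 - 0*324 = -3327802 - 1*0 = -3327802 + 0 = -3327802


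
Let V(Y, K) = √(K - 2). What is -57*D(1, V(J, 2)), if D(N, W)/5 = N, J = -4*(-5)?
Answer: -285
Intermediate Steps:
J = 20
V(Y, K) = √(-2 + K)
D(N, W) = 5*N
-57*D(1, V(J, 2)) = -285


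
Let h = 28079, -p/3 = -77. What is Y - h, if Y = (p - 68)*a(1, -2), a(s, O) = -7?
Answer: -29220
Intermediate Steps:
p = 231 (p = -3*(-77) = 231)
Y = -1141 (Y = (231 - 68)*(-7) = 163*(-7) = -1141)
Y - h = -1141 - 1*28079 = -1141 - 28079 = -29220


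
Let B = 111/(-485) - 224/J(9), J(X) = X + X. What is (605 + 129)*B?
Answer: -40604146/4365 ≈ -9302.2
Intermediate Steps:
J(X) = 2*X
B = -55319/4365 (B = 111/(-485) - 224/(2*9) = 111*(-1/485) - 224/18 = -111/485 - 224*1/18 = -111/485 - 112/9 = -55319/4365 ≈ -12.673)
(605 + 129)*B = (605 + 129)*(-55319/4365) = 734*(-55319/4365) = -40604146/4365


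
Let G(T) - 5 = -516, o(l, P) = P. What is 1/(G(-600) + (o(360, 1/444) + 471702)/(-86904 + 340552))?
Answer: -112619712/57339237143 ≈ -0.0019641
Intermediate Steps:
G(T) = -511 (G(T) = 5 - 516 = -511)
1/(G(-600) + (o(360, 1/444) + 471702)/(-86904 + 340552)) = 1/(-511 + (1/444 + 471702)/(-86904 + 340552)) = 1/(-511 + (1/444 + 471702)/253648) = 1/(-511 + (209435689/444)*(1/253648)) = 1/(-511 + 209435689/112619712) = 1/(-57339237143/112619712) = -112619712/57339237143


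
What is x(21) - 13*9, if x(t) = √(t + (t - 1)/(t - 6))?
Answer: -117 + √201/3 ≈ -112.27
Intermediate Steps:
x(t) = √(t + (-1 + t)/(-6 + t))
x(21) - 13*9 = √((-1 + 21 + 21*(-6 + 21))/(-6 + 21)) - 13*9 = √((-1 + 21 + 21*15)/15) - 117 = √((-1 + 21 + 315)/15) - 117 = √((1/15)*335) - 117 = √(67/3) - 117 = √201/3 - 117 = -117 + √201/3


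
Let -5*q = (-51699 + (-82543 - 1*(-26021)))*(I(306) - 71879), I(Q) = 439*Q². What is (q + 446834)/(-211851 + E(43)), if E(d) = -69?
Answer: -296051861333/70640 ≈ -4.1910e+6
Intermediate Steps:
q = 888155137165 (q = -(-51699 + (-82543 - 1*(-26021)))*(439*306² - 71879)/5 = -(-51699 + (-82543 + 26021))*(439*93636 - 71879)/5 = -(-51699 - 56522)*(41106204 - 71879)/5 = -(-108221)*41034325/5 = -⅕*(-4440775685825) = 888155137165)
(q + 446834)/(-211851 + E(43)) = (888155137165 + 446834)/(-211851 - 69) = 888155583999/(-211920) = 888155583999*(-1/211920) = -296051861333/70640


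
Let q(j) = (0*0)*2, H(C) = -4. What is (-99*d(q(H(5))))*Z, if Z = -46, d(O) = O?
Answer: 0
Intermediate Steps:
q(j) = 0 (q(j) = 0*2 = 0)
(-99*d(q(H(5))))*Z = -99*0*(-46) = 0*(-46) = 0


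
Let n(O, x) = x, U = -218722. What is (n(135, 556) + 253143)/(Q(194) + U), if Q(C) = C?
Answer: -253699/218528 ≈ -1.1609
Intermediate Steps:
(n(135, 556) + 253143)/(Q(194) + U) = (556 + 253143)/(194 - 218722) = 253699/(-218528) = 253699*(-1/218528) = -253699/218528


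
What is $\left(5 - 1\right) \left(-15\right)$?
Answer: $-60$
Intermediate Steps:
$\left(5 - 1\right) \left(-15\right) = 4 \left(-15\right) = -60$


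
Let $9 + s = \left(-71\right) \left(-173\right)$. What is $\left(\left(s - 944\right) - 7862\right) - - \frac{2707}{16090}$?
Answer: $\frac{55802827}{16090} \approx 3468.2$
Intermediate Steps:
$s = 12274$ ($s = -9 - -12283 = -9 + 12283 = 12274$)
$\left(\left(s - 944\right) - 7862\right) - - \frac{2707}{16090} = \left(\left(12274 - 944\right) - 7862\right) - - \frac{2707}{16090} = \left(11330 - 7862\right) - \left(-2707\right) \frac{1}{16090} = 3468 - - \frac{2707}{16090} = 3468 + \frac{2707}{16090} = \frac{55802827}{16090}$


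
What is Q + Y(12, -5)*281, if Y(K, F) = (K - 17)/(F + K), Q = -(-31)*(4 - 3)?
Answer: -1188/7 ≈ -169.71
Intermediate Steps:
Q = 31 (Q = -(-31) = -1*(-31) = 31)
Y(K, F) = (-17 + K)/(F + K)
Q + Y(12, -5)*281 = 31 + ((-17 + 12)/(-5 + 12))*281 = 31 + (-5/7)*281 = 31 + ((1/7)*(-5))*281 = 31 - 5/7*281 = 31 - 1405/7 = -1188/7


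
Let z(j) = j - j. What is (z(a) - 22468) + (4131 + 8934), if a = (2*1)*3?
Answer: -9403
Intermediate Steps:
a = 6 (a = 2*3 = 6)
z(j) = 0
(z(a) - 22468) + (4131 + 8934) = (0 - 22468) + (4131 + 8934) = -22468 + 13065 = -9403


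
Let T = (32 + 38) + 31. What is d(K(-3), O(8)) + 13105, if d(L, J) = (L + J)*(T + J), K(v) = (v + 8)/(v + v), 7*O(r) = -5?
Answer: 634540/49 ≈ 12950.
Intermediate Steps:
O(r) = -5/7 (O(r) = (1/7)*(-5) = -5/7)
T = 101 (T = 70 + 31 = 101)
K(v) = (8 + v)/(2*v) (K(v) = (8 + v)/((2*v)) = (8 + v)*(1/(2*v)) = (8 + v)/(2*v))
d(L, J) = (101 + J)*(J + L) (d(L, J) = (L + J)*(101 + J) = (J + L)*(101 + J) = (101 + J)*(J + L))
d(K(-3), O(8)) + 13105 = ((-5/7)**2 + 101*(-5/7) + 101*((1/2)*(8 - 3)/(-3)) - 5*(8 - 3)/(14*(-3))) + 13105 = (25/49 - 505/7 + 101*((1/2)*(-1/3)*5) - 5*(-1)*5/(14*3)) + 13105 = (25/49 - 505/7 + 101*(-5/6) - 5/7*(-5/6)) + 13105 = (25/49 - 505/7 - 505/6 + 25/42) + 13105 = -7605/49 + 13105 = 634540/49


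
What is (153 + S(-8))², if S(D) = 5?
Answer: 24964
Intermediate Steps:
(153 + S(-8))² = (153 + 5)² = 158² = 24964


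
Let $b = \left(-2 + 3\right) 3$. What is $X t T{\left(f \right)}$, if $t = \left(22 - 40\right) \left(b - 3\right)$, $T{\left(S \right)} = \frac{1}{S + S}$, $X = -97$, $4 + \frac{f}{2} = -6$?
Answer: $0$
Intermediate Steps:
$f = -20$ ($f = -8 + 2 \left(-6\right) = -8 - 12 = -20$)
$T{\left(S \right)} = \frac{1}{2 S}$
$b = 3$ ($b = 1 \cdot 3 = 3$)
$t = 0$ ($t = \left(22 - 40\right) \left(3 - 3\right) = \left(-18\right) 0 = 0$)
$X t T{\left(f \right)} = \left(-97\right) 0 \frac{1}{2 \left(-20\right)} = 0 \cdot \frac{1}{2} \left(- \frac{1}{20}\right) = 0 \left(- \frac{1}{40}\right) = 0$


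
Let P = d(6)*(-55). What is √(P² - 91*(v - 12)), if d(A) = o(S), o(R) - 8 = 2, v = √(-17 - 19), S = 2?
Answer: √(303592 - 546*I) ≈ 550.99 - 0.495*I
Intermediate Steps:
v = 6*I (v = √(-36) = 6*I ≈ 6.0*I)
o(R) = 10 (o(R) = 8 + 2 = 10)
d(A) = 10
P = -550 (P = 10*(-55) = -550)
√(P² - 91*(v - 12)) = √((-550)² - 91*(6*I - 12)) = √(302500 - 91*(-12 + 6*I)) = √(302500 + (1092 - 546*I)) = √(303592 - 546*I)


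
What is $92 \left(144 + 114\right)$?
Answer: $23736$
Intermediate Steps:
$92 \left(144 + 114\right) = 92 \cdot 258 = 23736$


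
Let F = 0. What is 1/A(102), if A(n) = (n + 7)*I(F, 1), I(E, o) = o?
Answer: 1/109 ≈ 0.0091743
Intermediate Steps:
A(n) = 7 + n (A(n) = (n + 7)*1 = (7 + n)*1 = 7 + n)
1/A(102) = 1/(7 + 102) = 1/109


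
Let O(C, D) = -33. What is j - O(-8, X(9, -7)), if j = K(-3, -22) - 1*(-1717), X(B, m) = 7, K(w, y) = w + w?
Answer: 1744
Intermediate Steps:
K(w, y) = 2*w
j = 1711 (j = 2*(-3) - 1*(-1717) = -6 + 1717 = 1711)
j - O(-8, X(9, -7)) = 1711 - 1*(-33) = 1711 + 33 = 1744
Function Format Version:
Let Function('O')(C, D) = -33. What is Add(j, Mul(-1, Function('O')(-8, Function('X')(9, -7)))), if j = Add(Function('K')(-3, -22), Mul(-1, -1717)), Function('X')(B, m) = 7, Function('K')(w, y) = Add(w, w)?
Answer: 1744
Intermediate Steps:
Function('K')(w, y) = Mul(2, w)
j = 1711 (j = Add(Mul(2, -3), Mul(-1, -1717)) = Add(-6, 1717) = 1711)
Add(j, Mul(-1, Function('O')(-8, Function('X')(9, -7)))) = Add(1711, Mul(-1, -33)) = Add(1711, 33) = 1744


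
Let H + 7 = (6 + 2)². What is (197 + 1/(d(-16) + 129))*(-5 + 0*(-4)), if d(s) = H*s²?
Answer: -14500190/14721 ≈ -985.00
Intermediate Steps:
H = 57 (H = -7 + (6 + 2)² = -7 + 8² = -7 + 64 = 57)
d(s) = 57*s²
(197 + 1/(d(-16) + 129))*(-5 + 0*(-4)) = (197 + 1/(57*(-16)² + 129))*(-5 + 0*(-4)) = (197 + 1/(57*256 + 129))*(-5 + 0) = (197 + 1/(14592 + 129))*(-5) = (197 + 1/14721)*(-5) = (2900038/14721)*(-5) = -14500190/14721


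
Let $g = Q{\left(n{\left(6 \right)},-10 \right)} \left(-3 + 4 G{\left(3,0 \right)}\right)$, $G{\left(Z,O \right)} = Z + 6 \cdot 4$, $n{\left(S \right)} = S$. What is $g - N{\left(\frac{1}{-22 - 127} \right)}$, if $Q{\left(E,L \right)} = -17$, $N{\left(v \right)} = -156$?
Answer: $-1629$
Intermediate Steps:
$G{\left(Z,O \right)} = 24 + Z$ ($G{\left(Z,O \right)} = Z + 24 = 24 + Z$)
$g = -1785$ ($g = - 17 \left(-3 + 4 \left(24 + 3\right)\right) = - 17 \left(-3 + 4 \cdot 27\right) = - 17 \left(-3 + 108\right) = \left(-17\right) 105 = -1785$)
$g - N{\left(\frac{1}{-22 - 127} \right)} = -1785 - -156 = -1785 + 156 = -1629$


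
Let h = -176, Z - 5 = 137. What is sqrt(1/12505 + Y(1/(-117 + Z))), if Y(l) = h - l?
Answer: 4*I*sqrt(1720515431)/12505 ≈ 13.268*I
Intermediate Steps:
Z = 142 (Z = 5 + 137 = 142)
Y(l) = -176 - l
sqrt(1/12505 + Y(1/(-117 + Z))) = sqrt(1/12505 + (-176 - 1/(-117 + 142))) = sqrt(1/12505 + (-176 - 1/25)) = sqrt(1/12505 - 4401/25) = sqrt(-11006896/62525) = 4*I*sqrt(1720515431)/12505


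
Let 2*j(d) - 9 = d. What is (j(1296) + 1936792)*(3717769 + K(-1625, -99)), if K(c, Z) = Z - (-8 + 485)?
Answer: 14403710266577/2 ≈ 7.2019e+12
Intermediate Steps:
K(c, Z) = -477 + Z (K(c, Z) = Z - 1*477 = Z - 477 = -477 + Z)
j(d) = 9/2 + d/2
(j(1296) + 1936792)*(3717769 + K(-1625, -99)) = ((9/2 + (1/2)*1296) + 1936792)*(3717769 + (-477 - 99)) = ((9/2 + 648) + 1936792)*(3717769 - 576) = (1305/2 + 1936792)*3717193 = (3874889/2)*3717193 = 14403710266577/2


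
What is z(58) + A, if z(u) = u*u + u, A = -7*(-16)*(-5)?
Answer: 2862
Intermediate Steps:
A = -560 (A = 112*(-5) = -560)
z(u) = u + u² (z(u) = u² + u = u + u²)
z(58) + A = 58*(1 + 58) - 560 = 58*59 - 560 = 3422 - 560 = 2862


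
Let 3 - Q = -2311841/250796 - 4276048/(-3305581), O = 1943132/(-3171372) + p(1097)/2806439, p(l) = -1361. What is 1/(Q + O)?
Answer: 263519751474659442505236/2717213895761549776762171 ≈ 0.096982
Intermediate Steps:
O = -1364399416060/2225065516077 (O = 1943132/(-3171372) - 1361/2806439 = 1943132*(-1/3171372) - 1361*1/2806439 = -485783/792843 - 1361/2806439 = -1364399416060/2225065516077 ≈ -0.61320)
Q = 1293805918263/118432356068 (Q = 3 - (-2311841/250796 - 4276048/(-3305581)) = 3 - (-2311841*1/250796 - 4276048*(-1/3305581)) = 3 - (-330263/35828 + 4276048/3305581) = 3 - 1*(-938508850059/118432356068) = 3 + 938508850059/118432356068 = 1293805918263/118432356068 ≈ 10.924)
1/(Q + O) = 1/(1293805918263/118432356068 - 1364399416060/2225065516077) = 1/(2717213895761549776762171/263519751474659442505236) = 263519751474659442505236/2717213895761549776762171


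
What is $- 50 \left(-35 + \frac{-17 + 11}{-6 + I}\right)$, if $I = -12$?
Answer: $\frac{5200}{3} \approx 1733.3$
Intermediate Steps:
$- 50 \left(-35 + \frac{-17 + 11}{-6 + I}\right) = - 50 \left(-35 + \frac{-17 + 11}{-6 - 12}\right) = - 50 \left(-35 - \frac{6}{-18}\right) = - 50 \left(-35 - - \frac{1}{3}\right) = - 50 \left(-35 + \frac{1}{3}\right) = \left(-50\right) \left(- \frac{104}{3}\right) = \frac{5200}{3}$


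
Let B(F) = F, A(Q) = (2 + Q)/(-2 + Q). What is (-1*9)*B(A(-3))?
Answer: -9/5 ≈ -1.8000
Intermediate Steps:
A(Q) = (2 + Q)/(-2 + Q)
(-1*9)*B(A(-3)) = (-1*9)*((2 - 3)/(-2 - 3)) = -9*(-1)/(-5) = -(-9)*(-1)/5 = -9*⅕ = -9/5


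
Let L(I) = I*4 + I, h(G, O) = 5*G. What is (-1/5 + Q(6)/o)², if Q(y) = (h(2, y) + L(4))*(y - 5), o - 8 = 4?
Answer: 529/100 ≈ 5.2900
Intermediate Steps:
o = 12 (o = 8 + 4 = 12)
L(I) = 5*I (L(I) = 4*I + I = 5*I)
Q(y) = -150 + 30*y (Q(y) = (5*2 + 5*4)*(y - 5) = (10 + 20)*(-5 + y) = 30*(-5 + y) = -150 + 30*y)
(-1/5 + Q(6)/o)² = (-1/5 + (-150 + 30*6)/12)² = (-1*⅕ + (-150 + 180)*(1/12))² = (-⅕ + 30*(1/12))² = (-⅕ + 5/2)² = (23/10)² = 529/100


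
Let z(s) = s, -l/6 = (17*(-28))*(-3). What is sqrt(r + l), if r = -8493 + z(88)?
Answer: I*sqrt(16973) ≈ 130.28*I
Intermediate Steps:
l = -8568 (l = -6*17*(-28)*(-3) = -(-2856)*(-3) = -6*1428 = -8568)
r = -8405 (r = -8493 + 88 = -8405)
sqrt(r + l) = sqrt(-8405 - 8568) = sqrt(-16973) = I*sqrt(16973)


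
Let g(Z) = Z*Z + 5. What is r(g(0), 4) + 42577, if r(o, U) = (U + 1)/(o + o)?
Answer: 85155/2 ≈ 42578.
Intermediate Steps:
g(Z) = 5 + Z² (g(Z) = Z² + 5 = 5 + Z²)
r(o, U) = (1 + U)/(2*o) (r(o, U) = (1 + U)/((2*o)) = (1 + U)*(1/(2*o)) = (1 + U)/(2*o))
r(g(0), 4) + 42577 = (1 + 4)/(2*(5 + 0²)) + 42577 = (½)*5/(5 + 0) + 42577 = (½)*5/5 + 42577 = (½)*(⅕)*5 + 42577 = ½ + 42577 = 85155/2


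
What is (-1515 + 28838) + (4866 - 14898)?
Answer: 17291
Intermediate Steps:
(-1515 + 28838) + (4866 - 14898) = 27323 - 10032 = 17291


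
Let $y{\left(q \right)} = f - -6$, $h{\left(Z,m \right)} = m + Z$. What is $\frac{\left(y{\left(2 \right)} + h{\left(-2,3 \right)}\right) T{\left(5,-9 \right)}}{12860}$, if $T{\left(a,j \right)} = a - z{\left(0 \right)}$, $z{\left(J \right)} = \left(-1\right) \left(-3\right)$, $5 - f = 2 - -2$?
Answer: $\frac{4}{3215} \approx 0.0012442$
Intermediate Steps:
$f = 1$ ($f = 5 - \left(2 - -2\right) = 5 - \left(2 + 2\right) = 5 - 4 = 1$)
$z{\left(J \right)} = 3$
$T{\left(a,j \right)} = -3 + a$ ($T{\left(a,j \right)} = a - 3 = -3 + a$)
$h{\left(Z,m \right)} = Z + m$
$y{\left(q \right)} = 7$ ($y{\left(q \right)} = 1 - -6 = 1 + 6 = 7$)
$\frac{\left(y{\left(2 \right)} + h{\left(-2,3 \right)}\right) T{\left(5,-9 \right)}}{12860} = \frac{\left(7 + \left(-2 + 3\right)\right) \left(-3 + 5\right)}{12860} = \left(7 + 1\right) 2 \cdot \frac{1}{12860} = 8 \cdot 2 \cdot \frac{1}{12860} = 16 \cdot \frac{1}{12860} = \frac{4}{3215}$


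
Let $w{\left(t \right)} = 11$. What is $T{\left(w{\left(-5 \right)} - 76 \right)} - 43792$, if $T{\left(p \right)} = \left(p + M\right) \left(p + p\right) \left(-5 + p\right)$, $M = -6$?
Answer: $-689892$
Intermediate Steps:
$T{\left(p \right)} = 2 p \left(-6 + p\right) \left(-5 + p\right)$ ($T{\left(p \right)} = \left(p - 6\right) \left(p + p\right) \left(-5 + p\right) = \left(-6 + p\right) 2 p \left(-5 + p\right) = 2 p \left(-6 + p\right) \left(-5 + p\right)$)
$T{\left(w{\left(-5 \right)} - 76 \right)} - 43792 = 2 \left(11 - 76\right) \left(30 + \left(11 - 76\right)^{2} - 11 \left(11 - 76\right)\right) - 43792 = 2 \left(-65\right) \left(30 + \left(-65\right)^{2} - -715\right) - 43792 = 2 \left(-65\right) \left(30 + 4225 + 715\right) - 43792 = 2 \left(-65\right) 4970 - 43792 = -646100 - 43792 = -689892$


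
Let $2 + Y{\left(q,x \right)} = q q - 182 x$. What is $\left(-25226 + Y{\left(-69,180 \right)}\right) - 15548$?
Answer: $-68775$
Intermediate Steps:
$Y{\left(q,x \right)} = -2 + q^{2} - 182 x$ ($Y{\left(q,x \right)} = -2 + \left(q q - 182 x\right) = -2 + \left(q^{2} - 182 x\right) = -2 + q^{2} - 182 x$)
$\left(-25226 + Y{\left(-69,180 \right)}\right) - 15548 = \left(-25226 - \left(32762 - 4761\right)\right) - 15548 = \left(-25226 - 28001\right) - 15548 = -53227 - 15548 = -68775$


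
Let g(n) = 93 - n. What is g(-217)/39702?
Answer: 155/19851 ≈ 0.0078082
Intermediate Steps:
g(-217)/39702 = (93 - 1*(-217))/39702 = (93 + 217)*(1/39702) = 310*(1/39702) = 155/19851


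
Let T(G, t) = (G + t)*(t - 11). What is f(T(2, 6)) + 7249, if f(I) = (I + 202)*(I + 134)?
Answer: 22477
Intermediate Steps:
T(G, t) = (-11 + t)*(G + t) (T(G, t) = (G + t)*(-11 + t) = (-11 + t)*(G + t))
f(I) = (134 + I)*(202 + I) (f(I) = (202 + I)*(134 + I) = (134 + I)*(202 + I))
f(T(2, 6)) + 7249 = (27068 + (6**2 - 11*2 - 11*6 + 2*6)**2 + 336*(6**2 - 11*2 - 11*6 + 2*6)) + 7249 = (27068 + (36 - 22 - 66 + 12)**2 + 336*(36 - 22 - 66 + 12)) + 7249 = (27068 + (-40)**2 + 336*(-40)) + 7249 = (27068 + 1600 - 13440) + 7249 = 15228 + 7249 = 22477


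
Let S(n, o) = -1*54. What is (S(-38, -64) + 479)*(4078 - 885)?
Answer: 1357025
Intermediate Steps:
S(n, o) = -54
(S(-38, -64) + 479)*(4078 - 885) = (-54 + 479)*(4078 - 885) = 425*3193 = 1357025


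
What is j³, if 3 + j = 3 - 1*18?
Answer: -5832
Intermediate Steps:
j = -18 (j = -3 + (3 - 1*18) = -3 + (3 - 18) = -3 - 15 = -18)
j³ = (-18)³ = -5832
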